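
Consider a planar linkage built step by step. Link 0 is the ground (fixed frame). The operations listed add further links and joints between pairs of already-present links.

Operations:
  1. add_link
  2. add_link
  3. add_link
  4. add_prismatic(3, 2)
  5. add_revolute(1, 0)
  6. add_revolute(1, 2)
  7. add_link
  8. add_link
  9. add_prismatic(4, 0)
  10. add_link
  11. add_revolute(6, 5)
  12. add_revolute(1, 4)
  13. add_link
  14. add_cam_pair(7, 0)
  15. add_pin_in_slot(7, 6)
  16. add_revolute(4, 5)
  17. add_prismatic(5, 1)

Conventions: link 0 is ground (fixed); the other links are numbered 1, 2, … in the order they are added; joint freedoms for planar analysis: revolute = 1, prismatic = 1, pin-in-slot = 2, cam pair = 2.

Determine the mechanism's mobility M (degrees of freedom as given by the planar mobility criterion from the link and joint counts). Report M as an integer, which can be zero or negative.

L=1 J1=0 J2=0
add link → L=2 J1=0 J2=0
add link → L=3 J1=0 J2=0
add link → L=4 J1=0 J2=0
P@3,2 dof=1 J1 → L=4 J1=1 J2=0
R@1,0 dof=1 J1 → L=4 J1=2 J2=0
R@1,2 dof=1 J1 → L=4 J1=3 J2=0
add link → L=5 J1=3 J2=0
add link → L=6 J1=3 J2=0
P@4,0 dof=1 J1 → L=6 J1=4 J2=0
add link → L=7 J1=4 J2=0
R@6,5 dof=1 J1 → L=7 J1=5 J2=0
R@1,4 dof=1 J1 → L=7 J1=6 J2=0
add link → L=8 J1=6 J2=0
C@7,0 dof=2 J2 → L=8 J1=6 J2=1
PS@7,6 dof=2 J2 → L=8 J1=6 J2=2
R@4,5 dof=1 J1 → L=8 J1=7 J2=2
P@5,1 dof=1 J1 → L=8 J1=8 J2=2
M=3(L−1)−2J1−J2=3·7−2·8−2=3

M = 3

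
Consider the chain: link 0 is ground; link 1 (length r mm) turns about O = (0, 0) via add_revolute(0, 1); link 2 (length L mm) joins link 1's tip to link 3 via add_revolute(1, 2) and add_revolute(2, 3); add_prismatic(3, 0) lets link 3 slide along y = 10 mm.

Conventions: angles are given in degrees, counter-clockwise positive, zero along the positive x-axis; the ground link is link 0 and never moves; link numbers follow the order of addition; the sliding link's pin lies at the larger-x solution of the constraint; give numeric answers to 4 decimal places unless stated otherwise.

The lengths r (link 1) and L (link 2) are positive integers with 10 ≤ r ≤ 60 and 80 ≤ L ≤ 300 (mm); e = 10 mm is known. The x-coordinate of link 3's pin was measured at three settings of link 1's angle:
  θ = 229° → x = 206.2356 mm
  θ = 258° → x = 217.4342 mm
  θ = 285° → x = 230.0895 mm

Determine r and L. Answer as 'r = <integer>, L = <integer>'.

constraint per measurement: (x − r cos θ)² + (r sin θ − e)² = L²
subtracting the θ₁ and θ₂ equations cancels the r² and L² terms:
r = (x₁² − x₂²) / (2[(x₁cos θ₁ + e sin θ₁) − (x₂cos θ₂ + e sin θ₂)]) = 27.0000 → r = 27
L² = (x₁ − r cos θ₁)² + (r sin θ₁ − e)² = 51076.0132 → L = 226.0000 → L = 226
check at θ₃=285°: x = 230.0895 (printed 230.0895) ✓

r = 27, L = 226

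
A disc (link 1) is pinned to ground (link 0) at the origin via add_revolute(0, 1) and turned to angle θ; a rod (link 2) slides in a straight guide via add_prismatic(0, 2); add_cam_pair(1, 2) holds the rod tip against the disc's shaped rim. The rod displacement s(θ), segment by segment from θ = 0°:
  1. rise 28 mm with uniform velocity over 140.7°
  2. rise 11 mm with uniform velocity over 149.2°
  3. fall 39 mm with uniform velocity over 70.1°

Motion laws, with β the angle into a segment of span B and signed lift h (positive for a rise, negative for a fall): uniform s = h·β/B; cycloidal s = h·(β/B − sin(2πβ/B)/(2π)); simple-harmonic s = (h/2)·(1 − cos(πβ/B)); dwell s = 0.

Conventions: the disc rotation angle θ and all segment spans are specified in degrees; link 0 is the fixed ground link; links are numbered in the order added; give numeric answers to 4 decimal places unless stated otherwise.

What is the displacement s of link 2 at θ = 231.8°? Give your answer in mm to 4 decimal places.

segment 1 (0° to 140.7°, uniform, h = 28) is passed completely: s = 0.0000 + (28) = 28.0000
θ = 231.8° falls in segment 2 (140.7° to 289.9°, uniform, h = 11): β = 231.8 − 140.7 = 91.1°, B = 149.2°; Δs = 11·91.1/149.2 = 6.7165; s = 28.0000 + 6.7165 = 34.7165

34.7165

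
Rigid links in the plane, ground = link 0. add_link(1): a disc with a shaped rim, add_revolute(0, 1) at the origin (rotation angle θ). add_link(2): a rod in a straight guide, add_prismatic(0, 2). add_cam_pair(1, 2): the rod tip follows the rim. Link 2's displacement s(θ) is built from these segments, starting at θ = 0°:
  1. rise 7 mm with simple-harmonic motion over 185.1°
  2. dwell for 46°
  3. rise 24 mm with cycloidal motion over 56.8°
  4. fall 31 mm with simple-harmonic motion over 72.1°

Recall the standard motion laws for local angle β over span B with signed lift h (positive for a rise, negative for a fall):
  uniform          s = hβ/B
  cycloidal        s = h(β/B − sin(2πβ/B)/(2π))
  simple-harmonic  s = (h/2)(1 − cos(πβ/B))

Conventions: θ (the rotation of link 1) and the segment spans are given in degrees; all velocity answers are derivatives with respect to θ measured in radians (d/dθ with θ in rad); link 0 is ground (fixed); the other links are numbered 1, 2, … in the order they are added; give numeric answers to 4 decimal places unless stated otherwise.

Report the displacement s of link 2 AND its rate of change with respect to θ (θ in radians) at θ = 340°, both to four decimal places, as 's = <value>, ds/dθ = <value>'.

segment 1 (0° to 185.1°, simple-harmonic, h = 7) is passed completely: s = 0.0000 + (7) = 7.0000
segment 2 (185.1° to 231.1°, dwell): s unchanged at 7.0000
segment 3 (231.1° to 287.9°, cycloidal, h = 24) is passed completely: s = 7.0000 + (24) = 31.0000
θ = 340° falls in segment 4 (287.9° to 360°, simple-harmonic, h = -31): β = 340 − 287.9 = 52.1°, B = 72.1°; Δs = -31/2·(1 − cos(π·0.7226)) = -25.4776; s = 31.0000 − 25.4776 = 5.5224
velocity in seg [287.9°–360°] (simple-harmonic), θ in radians: β = 52.1° = 0.9093 rad, B = 72.1° = 1.2584 rad; ds/dθ = (πh/(2B)) sin(πβ/B) = (π·(-31)/(2·1.2584)) sin(π·0.7226) = -29.612924 mm/rad

s = 5.5224, ds/dθ = -29.6129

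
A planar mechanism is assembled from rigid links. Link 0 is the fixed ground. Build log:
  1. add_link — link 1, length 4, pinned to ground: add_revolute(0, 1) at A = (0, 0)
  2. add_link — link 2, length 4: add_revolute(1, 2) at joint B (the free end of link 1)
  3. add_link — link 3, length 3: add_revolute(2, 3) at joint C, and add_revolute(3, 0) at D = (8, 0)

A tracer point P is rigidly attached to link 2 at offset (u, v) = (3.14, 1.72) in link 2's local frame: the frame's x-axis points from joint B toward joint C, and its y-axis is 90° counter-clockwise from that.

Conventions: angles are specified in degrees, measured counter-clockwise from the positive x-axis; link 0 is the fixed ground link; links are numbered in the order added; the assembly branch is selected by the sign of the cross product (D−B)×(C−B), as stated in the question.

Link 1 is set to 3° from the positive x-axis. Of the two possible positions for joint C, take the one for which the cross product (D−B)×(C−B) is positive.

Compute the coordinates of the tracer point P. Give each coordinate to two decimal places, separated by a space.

A=(0,0), D=(8.00,0)
B = A + 4.00·(cos3°, sin3°) = (3.9945, 0.2093)
|BD| = 4.0109
circle(B,4.00) ∩ circle(D,3.00): a=2.8781, h=2.7779
  candidates: C₊=(7.0137,2.8332) cross=11.142; C₋=(6.7237,-2.7150) cross=-11.142
  branch + wants cross > 0 → take C=(7.0137,2.8332) (cross=11.142)
ex = (C−B)/|BC| = (0.7548,0.6560); ey = (-0.6560,0.7548)
P = B + 3.14·ex + 1.72·ey = (5.2363,3.5673)

5.24 3.57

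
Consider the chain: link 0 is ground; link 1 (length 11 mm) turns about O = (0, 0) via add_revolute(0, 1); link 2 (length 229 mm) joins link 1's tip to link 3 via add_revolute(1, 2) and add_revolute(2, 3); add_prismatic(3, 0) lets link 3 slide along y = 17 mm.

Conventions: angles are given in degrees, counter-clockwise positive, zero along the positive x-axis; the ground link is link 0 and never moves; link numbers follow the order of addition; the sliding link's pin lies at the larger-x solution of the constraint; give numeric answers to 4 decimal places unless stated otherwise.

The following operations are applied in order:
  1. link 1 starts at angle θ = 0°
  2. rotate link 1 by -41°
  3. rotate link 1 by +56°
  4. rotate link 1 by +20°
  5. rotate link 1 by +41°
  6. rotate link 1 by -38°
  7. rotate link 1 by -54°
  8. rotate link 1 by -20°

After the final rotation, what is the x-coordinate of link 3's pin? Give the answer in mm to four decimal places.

geometry: r = 11 mm, L = 229 mm, e = 17 mm; θ starts at 0°
rotate link 1 by -41°: θ ← 0° -41° = -41°
rotate link 1 by +56°: θ ← -41° +56° = 15°
rotate link 1 by +20°: θ ← 15° +20° = 35°
rotate link 1 by +41°: θ ← 35° +41° = 76°
rotate link 1 by -38°: θ ← 76° -38° = 38°
rotate link 1 by -54°: θ ← 38° -54° = -16°
rotate link 1 by -20°: θ ← -16° -20° = -36°
crank pin P = (r cos θ, r sin θ) = (8.899187, -6.465638)
h = r sin θ − e = -6.465638 − 17 = -23.465638
x = r cos θ + √(L² − h²) = 8.899187 + 227.794565 = 236.693752

236.6938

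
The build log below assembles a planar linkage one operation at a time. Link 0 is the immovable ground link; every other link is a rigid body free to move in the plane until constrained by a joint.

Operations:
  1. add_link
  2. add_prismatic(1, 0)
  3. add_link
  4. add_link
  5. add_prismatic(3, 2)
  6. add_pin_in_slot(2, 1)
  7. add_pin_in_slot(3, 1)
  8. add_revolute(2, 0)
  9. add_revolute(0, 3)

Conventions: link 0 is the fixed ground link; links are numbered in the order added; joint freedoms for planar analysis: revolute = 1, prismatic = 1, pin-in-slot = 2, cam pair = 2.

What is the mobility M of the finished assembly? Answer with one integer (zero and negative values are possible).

(L,J1,J2)=(1,0,0); link0 fixed
link1: (2,0,0)
P 1-0 [J1]: (2,1,0)
link2: (3,1,0)
link3: (4,1,0)
P 3-2 [J1]: (4,2,0)
PS 2-1 [J2]: (4,2,1)
PS 3-1 [J2]: (4,2,2)
R 2-0 [J1]: (4,3,2)
R 0-3 [J1]: (4,4,2)
Grübler: 3·3 − 2·4 − 2 = -1

M = -1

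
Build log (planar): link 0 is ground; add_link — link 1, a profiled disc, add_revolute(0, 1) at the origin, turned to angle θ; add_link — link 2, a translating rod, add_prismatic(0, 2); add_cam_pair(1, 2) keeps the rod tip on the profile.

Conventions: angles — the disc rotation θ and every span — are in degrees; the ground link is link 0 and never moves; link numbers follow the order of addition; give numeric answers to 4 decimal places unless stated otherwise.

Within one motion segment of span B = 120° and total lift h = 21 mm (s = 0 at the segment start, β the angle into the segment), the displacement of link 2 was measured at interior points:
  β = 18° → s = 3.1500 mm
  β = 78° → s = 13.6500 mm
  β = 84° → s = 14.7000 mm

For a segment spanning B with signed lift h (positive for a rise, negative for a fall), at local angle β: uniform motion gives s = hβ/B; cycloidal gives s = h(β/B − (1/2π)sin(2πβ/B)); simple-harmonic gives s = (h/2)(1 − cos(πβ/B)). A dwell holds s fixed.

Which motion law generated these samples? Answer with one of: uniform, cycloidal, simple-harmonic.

candidates at β/B = r: uniform s = h·r (linear in β); cycloidal s = h·(r − sin(2πr)/(2π)); simple-harmonic s = (h/2)(1 − cos(πr))
β=18°: printed 3.1500 | uniform 3.1500, cycloidal 0.4461, simple-harmonic 1.1444
β=78°: printed 13.6500 | uniform 13.6500, cycloidal 16.3539, simple-harmonic 15.2669
β=84°: printed 14.7000 | uniform 14.7000, cycloidal 17.8787, simple-harmonic 16.6717
only one law matches every sample → uniform

uniform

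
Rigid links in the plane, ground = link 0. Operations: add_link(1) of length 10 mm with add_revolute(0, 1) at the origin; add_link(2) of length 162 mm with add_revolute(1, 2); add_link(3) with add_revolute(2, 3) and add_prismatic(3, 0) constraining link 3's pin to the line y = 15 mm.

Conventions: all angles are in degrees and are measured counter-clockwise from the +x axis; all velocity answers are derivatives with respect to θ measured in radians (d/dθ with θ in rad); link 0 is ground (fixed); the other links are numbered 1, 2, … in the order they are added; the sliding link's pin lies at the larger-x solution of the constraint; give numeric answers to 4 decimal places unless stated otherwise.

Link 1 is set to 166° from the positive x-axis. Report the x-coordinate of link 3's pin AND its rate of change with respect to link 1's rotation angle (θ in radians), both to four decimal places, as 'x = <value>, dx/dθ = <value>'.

geometry: r = 10 mm, L = 162 mm, e = 15 mm
crank pin P = (r cos θ, r sin θ) = (-9.702957, 2.419219)
h = r sin θ − e = 2.419219 − 15 = -12.580781
x = r cos θ + √(L² − h²) = -9.702957 + 161.510755 = 151.807798
dx/dθ = −r sin θ − h·r cos θ/√(L² − h²) (θ in radians; h = -12.580781) = -3.175025

x = 151.8078, dx/dθ = -3.1750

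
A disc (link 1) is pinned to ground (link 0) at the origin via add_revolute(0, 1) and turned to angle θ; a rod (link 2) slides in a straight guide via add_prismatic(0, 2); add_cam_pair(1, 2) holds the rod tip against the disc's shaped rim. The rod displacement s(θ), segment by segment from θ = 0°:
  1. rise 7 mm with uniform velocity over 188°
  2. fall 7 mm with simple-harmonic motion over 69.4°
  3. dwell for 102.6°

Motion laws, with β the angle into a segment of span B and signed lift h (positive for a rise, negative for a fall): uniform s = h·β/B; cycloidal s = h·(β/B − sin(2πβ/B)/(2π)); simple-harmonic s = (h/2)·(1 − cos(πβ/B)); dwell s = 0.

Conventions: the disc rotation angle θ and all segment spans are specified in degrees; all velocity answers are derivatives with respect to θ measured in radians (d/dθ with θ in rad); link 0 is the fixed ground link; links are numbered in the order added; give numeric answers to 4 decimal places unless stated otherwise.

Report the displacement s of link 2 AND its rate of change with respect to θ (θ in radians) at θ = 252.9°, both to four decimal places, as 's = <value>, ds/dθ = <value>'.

segment 1 (0° to 188°, uniform, h = 7) is passed completely: s = 0.0000 + (7) = 7.0000
θ = 252.9° falls in segment 2 (188° to 257.4°, simple-harmonic, h = -7): β = 252.9 − 188 = 64.9°, B = 69.4°; Δs = -7/2·(1 − cos(π·0.9352)) = -6.9276; s = 7.0000 − 6.9276 = 0.0724
velocity in seg [188°–257.4°] (simple-harmonic), θ in radians: β = 64.9° = 1.1327 rad, B = 69.4° = 1.2113 rad; ds/dθ = (πh/(2B)) sin(πβ/B) = (π·(-7)/(2·1.2113)) sin(π·0.9352) = -1.836438 mm/rad

s = 0.0724, ds/dθ = -1.8364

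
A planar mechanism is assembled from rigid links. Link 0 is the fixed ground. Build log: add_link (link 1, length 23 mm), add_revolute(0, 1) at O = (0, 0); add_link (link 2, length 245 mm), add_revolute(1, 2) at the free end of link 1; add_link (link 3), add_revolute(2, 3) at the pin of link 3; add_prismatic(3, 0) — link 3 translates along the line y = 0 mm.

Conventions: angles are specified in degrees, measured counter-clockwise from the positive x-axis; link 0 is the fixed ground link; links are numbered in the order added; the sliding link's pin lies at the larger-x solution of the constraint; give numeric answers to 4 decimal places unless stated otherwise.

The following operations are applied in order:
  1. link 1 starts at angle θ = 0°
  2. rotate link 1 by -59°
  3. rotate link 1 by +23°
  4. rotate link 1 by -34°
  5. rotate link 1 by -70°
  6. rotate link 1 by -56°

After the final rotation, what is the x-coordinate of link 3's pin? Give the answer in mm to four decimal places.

geometry: r = 23 mm, L = 245 mm, e = 0 mm; θ starts at 0°
rotate link 1 by -59°: θ ← 0° -59° = -59°
rotate link 1 by +23°: θ ← -59° +23° = -36°
rotate link 1 by -34°: θ ← -36° -34° = -70°
rotate link 1 by -70°: θ ← -70° -70° = -140°
rotate link 1 by -56°: θ ← -140° -56° = -196°
crank pin P = (r cos θ, r sin θ) = (-22.109019, 6.339659)
h = r sin θ − e = 6.339659 − 0 = 6.339659
x = r cos θ + √(L² − h²) = -22.109019 + 244.917963 = 222.808944

222.8089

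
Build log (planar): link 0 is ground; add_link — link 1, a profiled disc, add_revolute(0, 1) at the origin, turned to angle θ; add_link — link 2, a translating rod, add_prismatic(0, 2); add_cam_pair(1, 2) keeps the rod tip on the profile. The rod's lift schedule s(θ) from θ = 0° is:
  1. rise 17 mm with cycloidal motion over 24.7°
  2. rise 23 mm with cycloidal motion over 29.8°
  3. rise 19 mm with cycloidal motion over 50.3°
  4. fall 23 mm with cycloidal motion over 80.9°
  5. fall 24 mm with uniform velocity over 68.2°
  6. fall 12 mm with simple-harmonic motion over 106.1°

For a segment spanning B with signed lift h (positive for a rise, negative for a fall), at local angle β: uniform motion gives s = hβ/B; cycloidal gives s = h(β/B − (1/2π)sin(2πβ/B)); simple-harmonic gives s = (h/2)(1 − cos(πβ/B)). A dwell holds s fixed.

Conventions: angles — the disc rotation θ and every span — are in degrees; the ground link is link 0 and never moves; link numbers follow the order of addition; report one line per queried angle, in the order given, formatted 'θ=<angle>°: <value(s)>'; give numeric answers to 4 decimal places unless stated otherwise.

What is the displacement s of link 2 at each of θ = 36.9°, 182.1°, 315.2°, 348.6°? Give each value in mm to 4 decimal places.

seg 1 [0°–24.7°] cycloidal, h=17: full span → s += 17 → s = 17.0000
seg 2 [24.7°–54.5°] cycloidal, h=23: θ=36.9° here. β=12.2, B=29.8. 23·(0.4094 − sin(2π·0.4094)/(2π)) = 7.4430 → s = 24.4430
seg 2 [24.7°–54.5°] cycloidal, h=23: full span → s += 23 → s = 40.0000
seg 3 [54.5°–104.8°] cycloidal, h=19: full span → s += 19 → s = 59.0000
seg 4 [104.8°–185.7°] cycloidal, h=-23: θ=182.1° here. β=77.3, B=80.9. -23·(0.9555 − sin(2π·0.9555)/(2π)) = -22.9867 → s = 36.0133
seg 4 [104.8°–185.7°] cycloidal, h=-23: full span → s += -23 → s = 36.0000
seg 5 [185.7°–253.9°] uniform, h=-24: full span → s += -24 → s = 12.0000
seg 6 [253.9°–360°] simple-harmonic, h=-12: θ=315.2° here. β=61.3, B=106.1. -12/2·(1 − cos(π·0.5778)) = -7.4511 → s = 4.5489
seg 6 [253.9°–360°] simple-harmonic, h=-12: θ=348.6° here. β=94.7, B=106.1. -12/2·(1 − cos(π·0.8926)) = -11.6614 → s = 0.3386

θ=36.9°: 24.4430
θ=182.1°: 36.0133
θ=315.2°: 4.5489
θ=348.6°: 0.3386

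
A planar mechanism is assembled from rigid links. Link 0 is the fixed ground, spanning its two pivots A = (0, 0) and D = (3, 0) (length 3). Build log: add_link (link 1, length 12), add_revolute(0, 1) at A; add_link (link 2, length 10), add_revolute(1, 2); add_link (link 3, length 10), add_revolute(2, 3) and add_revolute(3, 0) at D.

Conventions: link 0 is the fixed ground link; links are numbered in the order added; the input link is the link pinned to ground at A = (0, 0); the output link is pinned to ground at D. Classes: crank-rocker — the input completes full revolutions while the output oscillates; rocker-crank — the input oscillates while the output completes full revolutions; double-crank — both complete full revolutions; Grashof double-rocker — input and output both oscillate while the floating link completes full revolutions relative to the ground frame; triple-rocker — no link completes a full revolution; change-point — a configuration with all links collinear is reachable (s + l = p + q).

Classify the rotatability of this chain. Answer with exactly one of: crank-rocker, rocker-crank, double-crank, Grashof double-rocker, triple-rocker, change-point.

lengths: ground=3, input=12, coupler=10, output=10
sorted: s=3 (shortest), l=12 (longest), p+q=20
s + l = 15 vs p + q = 20
s + l < p + q (Grashof) with shortest = ground link → double-crank

double-crank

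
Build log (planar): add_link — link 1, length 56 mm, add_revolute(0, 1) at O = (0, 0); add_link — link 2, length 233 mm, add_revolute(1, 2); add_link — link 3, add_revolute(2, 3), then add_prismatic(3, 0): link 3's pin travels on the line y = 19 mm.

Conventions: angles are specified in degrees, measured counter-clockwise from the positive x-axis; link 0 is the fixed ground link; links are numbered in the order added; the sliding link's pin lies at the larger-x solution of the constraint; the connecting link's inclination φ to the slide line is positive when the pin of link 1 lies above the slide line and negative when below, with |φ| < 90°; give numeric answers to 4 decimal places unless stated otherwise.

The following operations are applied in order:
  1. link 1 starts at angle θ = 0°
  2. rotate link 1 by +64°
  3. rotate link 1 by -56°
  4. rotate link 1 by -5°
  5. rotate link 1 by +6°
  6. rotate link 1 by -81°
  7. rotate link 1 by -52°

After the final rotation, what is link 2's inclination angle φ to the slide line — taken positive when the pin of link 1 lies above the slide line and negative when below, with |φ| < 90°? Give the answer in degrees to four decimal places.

geometry: r = 56 mm, L = 233 mm, e = 19 mm; θ starts at 0°
rotate link 1 by +64°: θ ← 0° +64° = 64°
rotate link 1 by -56°: θ ← 64° -56° = 8°
rotate link 1 by -5°: θ ← 8° -5° = 3°
rotate link 1 by +6°: θ ← 3° +6° = 9°
rotate link 1 by -81°: θ ← 9° -81° = -72°
rotate link 1 by -52°: θ ← -72° -52° = -124°
h = r sin θ − e = -46.426104 − 19 = -65.426104
sin φ = h / L = -65.426104 / 233 = -0.28079873
φ = arcsin(-0.28079873) = -16.307881°

-16.3079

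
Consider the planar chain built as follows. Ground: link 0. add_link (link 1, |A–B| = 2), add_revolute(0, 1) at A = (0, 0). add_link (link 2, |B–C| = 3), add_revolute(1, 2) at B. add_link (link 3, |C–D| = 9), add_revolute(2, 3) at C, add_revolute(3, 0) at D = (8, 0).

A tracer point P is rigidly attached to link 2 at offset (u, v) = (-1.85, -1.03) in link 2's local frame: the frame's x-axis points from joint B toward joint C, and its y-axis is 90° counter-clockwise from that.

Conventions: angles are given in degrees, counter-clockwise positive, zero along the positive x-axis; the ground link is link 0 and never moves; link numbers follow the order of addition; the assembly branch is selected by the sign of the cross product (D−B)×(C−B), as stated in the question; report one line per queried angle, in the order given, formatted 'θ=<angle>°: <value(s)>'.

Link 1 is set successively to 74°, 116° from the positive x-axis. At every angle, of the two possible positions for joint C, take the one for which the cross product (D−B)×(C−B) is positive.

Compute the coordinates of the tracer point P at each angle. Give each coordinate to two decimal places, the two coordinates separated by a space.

A=(0,0), D=(8.00,0)
θ=74°: B = A + 2.00·(cos74°, sin74°) = (0.5513, 1.9225)
θ=74°: |BD| = 7.6928
θ=74°: circle(B,3.00) ∩ circle(D,9.00): a=-0.8333, h=2.8820
θ=74°:   candidates: C₊=(0.4647,4.9213) cross=22.170; C₋=(-0.9758,-0.6597) cross=-22.170
θ=74°:   branch + wants cross > 0 → take C=(0.4647,4.9213) (cross=22.170)
θ=74°: ex = (C−B)/|BC| = (-0.0289,0.9996); ey = (-0.9996,-0.0289)
θ=74°: P = B + -1.85·ex + -1.03·ey = (1.6342,0.1030)
θ=116°: B = A + 2.00·(cos116°, sin116°) = (-0.8767, 1.7976)
θ=116°: |BD| = 9.0569
θ=116°: circle(B,3.00) ∩ circle(D,9.00): a=0.5536, h=2.9485
θ=116°:   candidates: C₊=(0.2511,4.5775) cross=26.704; C₋=(-0.9194,-1.2021) cross=-26.704
θ=116°:   branch + wants cross > 0 → take C=(0.2511,4.5775) (cross=26.704)
θ=116°: ex = (C−B)/|BC| = (0.3759,0.9266); ey = (-0.9266,0.3759)
θ=116°: P = B + -1.85·ex + -1.03·ey = (-0.6178,-0.3039)

θ=74°: 1.63 0.10
θ=116°: -0.62 -0.30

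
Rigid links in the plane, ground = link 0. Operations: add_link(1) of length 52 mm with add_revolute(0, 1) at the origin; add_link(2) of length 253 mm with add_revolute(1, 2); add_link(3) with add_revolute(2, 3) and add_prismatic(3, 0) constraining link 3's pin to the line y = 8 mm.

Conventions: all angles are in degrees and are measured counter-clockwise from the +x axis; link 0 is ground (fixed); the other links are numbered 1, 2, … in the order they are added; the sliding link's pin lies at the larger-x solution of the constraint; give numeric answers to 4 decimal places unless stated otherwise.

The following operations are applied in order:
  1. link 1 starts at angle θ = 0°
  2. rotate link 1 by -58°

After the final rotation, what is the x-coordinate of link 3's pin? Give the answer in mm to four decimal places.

geometry: r = 52 mm, L = 253 mm, e = 8 mm; θ starts at 0°
rotate link 1 by -58°: θ ← 0° -58° = -58°
crank pin P = (r cos θ, r sin θ) = (27.555802, -44.098501)
h = r sin θ − e = -44.098501 − 8 = -52.098501
x = r cos θ + √(L² − h²) = 27.555802 + 247.577758 = 275.133560

275.1336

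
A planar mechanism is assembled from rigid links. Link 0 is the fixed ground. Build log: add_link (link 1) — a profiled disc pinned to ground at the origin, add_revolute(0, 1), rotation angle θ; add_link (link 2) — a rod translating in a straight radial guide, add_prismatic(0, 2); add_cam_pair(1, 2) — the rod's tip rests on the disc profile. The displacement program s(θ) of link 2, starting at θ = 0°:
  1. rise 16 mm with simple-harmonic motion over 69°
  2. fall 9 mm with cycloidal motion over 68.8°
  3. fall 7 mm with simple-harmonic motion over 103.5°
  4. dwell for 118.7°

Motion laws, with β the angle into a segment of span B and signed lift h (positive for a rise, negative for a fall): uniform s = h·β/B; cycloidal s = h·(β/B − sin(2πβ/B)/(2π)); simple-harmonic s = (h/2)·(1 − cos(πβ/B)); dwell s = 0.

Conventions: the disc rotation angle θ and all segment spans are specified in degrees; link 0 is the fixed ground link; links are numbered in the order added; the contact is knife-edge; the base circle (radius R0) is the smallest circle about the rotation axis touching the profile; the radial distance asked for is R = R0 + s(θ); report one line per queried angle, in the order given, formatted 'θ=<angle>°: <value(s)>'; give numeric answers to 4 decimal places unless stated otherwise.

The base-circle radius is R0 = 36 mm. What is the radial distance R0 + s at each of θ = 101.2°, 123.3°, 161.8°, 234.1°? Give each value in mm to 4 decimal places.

seg 1 [0°–69°] simple-harmonic, h=16: full span → s += 16 → s = 16.0000
seg 2 [69°–137.8°] cycloidal, h=-9: θ=101.2° here. β=32.2, B=68.8. -9·(0.4680 − sin(2π·0.4680)/(2π)) = -3.9264 → s = 12.0736
seg 2 [69°–137.8°] cycloidal, h=-9: θ=123.3° here. β=54.3, B=68.8. -9·(0.7892 − sin(2π·0.7892)/(2π)) = -8.4923 → s = 7.5077
seg 2 [69°–137.8°] cycloidal, h=-9: full span → s += -9 → s = 7.0000
seg 3 [137.8°–241.3°] simple-harmonic, h=-7: θ=161.8° here. β=24, B=103.5. -7/2·(1 − cos(π·0.2319)) = -0.8884 → s = 6.1116
seg 3 [137.8°–241.3°] simple-harmonic, h=-7: θ=234.1° here. β=96.3, B=103.5. -7/2·(1 − cos(π·0.9304)) = -6.9167 → s = 0.0833
θ=101.2°: R = R0 + s = 36 + 12.0736 = 48.0736
θ=123.3°: R = R0 + s = 36 + 7.5077 = 43.5077
θ=161.8°: R = R0 + s = 36 + 6.1116 = 42.1116
θ=234.1°: R = R0 + s = 36 + 0.0833 = 36.0833

θ=101.2°: 48.0736
θ=123.3°: 43.5077
θ=161.8°: 42.1116
θ=234.1°: 36.0833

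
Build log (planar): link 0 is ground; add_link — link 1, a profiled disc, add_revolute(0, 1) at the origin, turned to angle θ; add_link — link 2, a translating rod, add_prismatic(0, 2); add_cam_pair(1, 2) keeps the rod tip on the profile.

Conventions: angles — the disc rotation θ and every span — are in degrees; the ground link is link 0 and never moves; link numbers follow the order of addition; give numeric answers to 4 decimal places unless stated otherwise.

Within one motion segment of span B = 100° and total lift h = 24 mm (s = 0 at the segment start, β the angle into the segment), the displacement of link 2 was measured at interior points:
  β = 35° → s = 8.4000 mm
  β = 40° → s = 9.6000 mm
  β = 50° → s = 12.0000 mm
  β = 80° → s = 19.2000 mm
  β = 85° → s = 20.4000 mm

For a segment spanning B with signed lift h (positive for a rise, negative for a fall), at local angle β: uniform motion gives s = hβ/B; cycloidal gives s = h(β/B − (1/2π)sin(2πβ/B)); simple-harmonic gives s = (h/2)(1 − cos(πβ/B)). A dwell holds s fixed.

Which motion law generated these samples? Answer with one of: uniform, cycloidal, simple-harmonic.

candidates at β/B = r: uniform s = h·r (linear in β); cycloidal s = h·(r − sin(2πr)/(2π)); simple-harmonic s = (h/2)(1 − cos(πr))
β=35°: printed 8.4000 | uniform 8.4000, cycloidal 5.3098, simple-harmonic 6.5521
β=40°: printed 9.6000 | uniform 9.6000, cycloidal 7.3548, simple-harmonic 8.2918
β=50°: printed 12.0000 | uniform 12.0000, cycloidal 12.0000, simple-harmonic 12.0000
β=80°: printed 19.2000 | uniform 19.2000, cycloidal 22.8328, simple-harmonic 21.7082
β=85°: printed 20.4000 | uniform 20.4000, cycloidal 23.4902, simple-harmonic 22.6921
only one law matches every sample → uniform

uniform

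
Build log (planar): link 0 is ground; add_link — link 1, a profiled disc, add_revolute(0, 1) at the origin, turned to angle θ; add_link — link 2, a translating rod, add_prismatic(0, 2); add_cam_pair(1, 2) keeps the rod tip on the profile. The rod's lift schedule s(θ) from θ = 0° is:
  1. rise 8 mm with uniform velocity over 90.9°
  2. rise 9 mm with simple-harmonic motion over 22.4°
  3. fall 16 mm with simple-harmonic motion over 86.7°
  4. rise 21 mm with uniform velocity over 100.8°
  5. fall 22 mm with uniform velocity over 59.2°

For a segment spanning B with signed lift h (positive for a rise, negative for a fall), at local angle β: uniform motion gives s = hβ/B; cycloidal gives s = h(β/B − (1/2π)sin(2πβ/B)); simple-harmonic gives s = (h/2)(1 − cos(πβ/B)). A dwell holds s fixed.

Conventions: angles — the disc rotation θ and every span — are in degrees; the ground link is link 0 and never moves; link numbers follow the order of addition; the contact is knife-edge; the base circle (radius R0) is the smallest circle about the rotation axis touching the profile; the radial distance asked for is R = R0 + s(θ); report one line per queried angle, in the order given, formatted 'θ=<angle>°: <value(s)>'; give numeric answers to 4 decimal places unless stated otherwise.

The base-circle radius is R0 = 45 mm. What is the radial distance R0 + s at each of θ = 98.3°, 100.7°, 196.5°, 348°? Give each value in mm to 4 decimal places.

seg 1 [0°–90.9°] uniform, h=8: full span → s += 8 → s = 8.0000
seg 2 [90.9°–113.3°] simple-harmonic, h=9: θ=98.3° here. β=7.4, B=22.4. 9/2·(1 − cos(π·0.3304)) = 2.2137 → s = 10.2137
seg 2 [90.9°–113.3°] simple-harmonic, h=9: θ=100.7° here. β=9.8, B=22.4. 9/2·(1 − cos(π·0.4375)) = 3.6221 → s = 11.6221
seg 2 [90.9°–113.3°] simple-harmonic, h=9: full span → s += 9 → s = 17.0000
seg 3 [113.3°–200°] simple-harmonic, h=-16: θ=196.5° here. β=83.2, B=86.7. -16/2·(1 − cos(π·0.9596)) = -15.9357 → s = 1.0643
seg 3 [113.3°–200°] simple-harmonic, h=-16: full span → s += -16 → s = 1.0000
seg 4 [200°–300.8°] uniform, h=21: full span → s += 21 → s = 22.0000
seg 5 [300.8°–360°] uniform, h=-22: θ=348° here. β=47.2, B=59.2. -22·47.2/59.2 = -17.5405 → s = 4.4595
θ=98.3°: R = R0 + s = 45 + 10.2137 = 55.2137
θ=100.7°: R = R0 + s = 45 + 11.6221 = 56.6221
θ=196.5°: R = R0 + s = 45 + 1.0643 = 46.0643
θ=348°: R = R0 + s = 45 + 4.4595 = 49.4595

θ=98.3°: 55.2137
θ=100.7°: 56.6221
θ=196.5°: 46.0643
θ=348°: 49.4595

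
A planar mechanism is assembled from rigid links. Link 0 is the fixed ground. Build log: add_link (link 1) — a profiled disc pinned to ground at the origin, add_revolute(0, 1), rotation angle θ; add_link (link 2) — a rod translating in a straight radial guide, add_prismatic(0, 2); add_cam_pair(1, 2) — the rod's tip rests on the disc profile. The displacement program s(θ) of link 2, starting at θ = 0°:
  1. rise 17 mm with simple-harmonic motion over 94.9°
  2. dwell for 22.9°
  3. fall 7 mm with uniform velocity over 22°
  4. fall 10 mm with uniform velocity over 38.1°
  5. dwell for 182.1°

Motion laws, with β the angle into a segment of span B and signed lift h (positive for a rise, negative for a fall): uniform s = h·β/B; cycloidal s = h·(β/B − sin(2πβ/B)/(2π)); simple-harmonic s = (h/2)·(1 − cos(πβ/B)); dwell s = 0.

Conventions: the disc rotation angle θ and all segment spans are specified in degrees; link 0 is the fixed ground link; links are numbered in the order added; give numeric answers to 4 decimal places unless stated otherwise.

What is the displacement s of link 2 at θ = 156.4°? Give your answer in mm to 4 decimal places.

seg 1 [0°–94.9°] simple-harmonic, h=17: full span → s += 17 → s = 17.0000
seg 2 [94.9°–117.8°] dwell: s stays 17.0000
seg 3 [117.8°–139.8°] uniform, h=-7: full span → s += -7 → s = 10.0000
seg 4 [139.8°–177.9°] uniform, h=-10: θ=156.4° here. β=16.6, B=38.1. -10·16.6/38.1 = -4.3570 → s = 5.6430

5.6430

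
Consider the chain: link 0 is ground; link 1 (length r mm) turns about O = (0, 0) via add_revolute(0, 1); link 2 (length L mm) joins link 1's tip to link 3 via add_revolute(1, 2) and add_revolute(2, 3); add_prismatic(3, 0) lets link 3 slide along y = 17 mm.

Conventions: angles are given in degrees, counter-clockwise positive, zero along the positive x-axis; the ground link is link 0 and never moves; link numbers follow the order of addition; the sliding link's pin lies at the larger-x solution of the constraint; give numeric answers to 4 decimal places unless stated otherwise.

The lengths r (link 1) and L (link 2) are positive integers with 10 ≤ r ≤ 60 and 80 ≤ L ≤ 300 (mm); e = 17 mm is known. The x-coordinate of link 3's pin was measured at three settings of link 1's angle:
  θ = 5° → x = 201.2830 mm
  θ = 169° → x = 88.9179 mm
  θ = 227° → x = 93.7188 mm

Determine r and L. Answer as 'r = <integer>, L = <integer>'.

constraint per measurement: (x − r cos θ)² + (r sin θ − e)² = L²
subtracting the θ₁ and θ₂ equations cancels the r² and L² terms:
r = (x₁² − x₂²) / (2[(x₁cos θ₁ + e sin θ₁) − (x₂cos θ₂ + e sin θ₂)]) = 57.0000 → r = 57
L² = (x₁ − r cos θ₁)² + (r sin θ₁ − e)² = 21024.9937 → L = 145.0000 → L = 145
check at θ₃=227°: x = 93.7188 (printed 93.7188) ✓

r = 57, L = 145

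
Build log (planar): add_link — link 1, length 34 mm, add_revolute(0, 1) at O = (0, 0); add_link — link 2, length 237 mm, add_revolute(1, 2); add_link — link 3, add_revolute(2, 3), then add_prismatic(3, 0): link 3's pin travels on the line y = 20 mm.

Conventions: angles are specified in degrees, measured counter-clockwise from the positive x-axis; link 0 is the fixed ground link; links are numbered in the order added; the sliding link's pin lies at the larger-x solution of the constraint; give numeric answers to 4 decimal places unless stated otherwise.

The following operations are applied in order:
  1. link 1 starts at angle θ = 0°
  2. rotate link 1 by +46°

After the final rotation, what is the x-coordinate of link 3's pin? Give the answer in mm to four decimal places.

geometry: r = 34 mm, L = 237 mm, e = 20 mm; θ starts at 0°
rotate link 1 by +46°: θ ← 0° +46° = 46°
crank pin P = (r cos θ, r sin θ) = (23.618385, 24.457553)
h = r sin θ − e = 24.457553 − 20 = 4.457553
x = r cos θ + √(L² − h²) = 23.618385 + 236.958077 = 260.576462

260.5765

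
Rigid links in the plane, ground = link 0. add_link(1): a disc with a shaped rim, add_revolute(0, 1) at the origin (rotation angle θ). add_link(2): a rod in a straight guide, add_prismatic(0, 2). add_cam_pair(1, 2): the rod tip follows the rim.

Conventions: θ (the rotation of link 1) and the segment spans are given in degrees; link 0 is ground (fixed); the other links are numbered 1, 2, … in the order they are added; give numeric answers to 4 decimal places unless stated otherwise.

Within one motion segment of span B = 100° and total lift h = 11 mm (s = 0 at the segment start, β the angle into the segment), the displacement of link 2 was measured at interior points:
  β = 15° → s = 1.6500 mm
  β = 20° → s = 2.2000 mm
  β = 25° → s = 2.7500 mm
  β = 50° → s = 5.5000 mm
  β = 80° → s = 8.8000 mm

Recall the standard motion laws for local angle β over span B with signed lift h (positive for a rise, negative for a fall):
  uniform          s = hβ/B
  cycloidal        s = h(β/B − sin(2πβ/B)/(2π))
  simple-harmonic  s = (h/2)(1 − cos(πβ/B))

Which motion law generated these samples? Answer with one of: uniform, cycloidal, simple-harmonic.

candidates at β/B = r: uniform s = h·r (linear in β); cycloidal s = h·(r − sin(2πr)/(2π)); simple-harmonic s = (h/2)(1 − cos(πr))
β=15°: printed 1.6500 | uniform 1.6500, cycloidal 0.2337, simple-harmonic 0.5995
β=20°: printed 2.2000 | uniform 2.2000, cycloidal 0.5350, simple-harmonic 1.0504
β=25°: printed 2.7500 | uniform 2.7500, cycloidal 0.9993, simple-harmonic 1.6109
β=50°: printed 5.5000 | uniform 5.5000, cycloidal 5.5000, simple-harmonic 5.5000
β=80°: printed 8.8000 | uniform 8.8000, cycloidal 10.4650, simple-harmonic 9.9496
only one law matches every sample → uniform

uniform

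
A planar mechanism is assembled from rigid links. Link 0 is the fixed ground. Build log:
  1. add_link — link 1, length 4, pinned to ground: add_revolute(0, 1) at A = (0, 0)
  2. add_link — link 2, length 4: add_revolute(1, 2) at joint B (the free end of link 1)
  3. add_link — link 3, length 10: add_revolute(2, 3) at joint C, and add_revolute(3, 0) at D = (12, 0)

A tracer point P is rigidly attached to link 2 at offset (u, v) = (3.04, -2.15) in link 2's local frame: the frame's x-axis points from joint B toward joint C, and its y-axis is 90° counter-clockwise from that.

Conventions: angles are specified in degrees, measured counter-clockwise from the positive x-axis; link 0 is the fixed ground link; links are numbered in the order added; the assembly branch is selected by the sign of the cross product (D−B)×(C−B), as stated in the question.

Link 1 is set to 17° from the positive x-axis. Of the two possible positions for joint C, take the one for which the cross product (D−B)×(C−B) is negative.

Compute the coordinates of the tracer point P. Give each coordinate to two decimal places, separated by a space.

A=(0,0), D=(12.00,0)
B = A + 4.00·(cos17°, sin17°) = (3.8252, 1.1695)
|BD| = 8.2580
circle(B,4.00) ∩ circle(D,10.00): a=-0.9570, h=3.8838
  candidates: C₊=(3.4279,5.1497) cross=32.073; C₋=(2.3279,-2.5397) cross=-32.073
  branch - wants cross < 0 → take C=(2.3279,-2.5397) (cross=-32.073)
ex = (C−B)/|BC| = (-0.3743,-0.9273); ey = (0.9273,-0.3743)
P = B + 3.04·ex + -2.15·ey = (0.6936,-0.8447)

0.69 -0.84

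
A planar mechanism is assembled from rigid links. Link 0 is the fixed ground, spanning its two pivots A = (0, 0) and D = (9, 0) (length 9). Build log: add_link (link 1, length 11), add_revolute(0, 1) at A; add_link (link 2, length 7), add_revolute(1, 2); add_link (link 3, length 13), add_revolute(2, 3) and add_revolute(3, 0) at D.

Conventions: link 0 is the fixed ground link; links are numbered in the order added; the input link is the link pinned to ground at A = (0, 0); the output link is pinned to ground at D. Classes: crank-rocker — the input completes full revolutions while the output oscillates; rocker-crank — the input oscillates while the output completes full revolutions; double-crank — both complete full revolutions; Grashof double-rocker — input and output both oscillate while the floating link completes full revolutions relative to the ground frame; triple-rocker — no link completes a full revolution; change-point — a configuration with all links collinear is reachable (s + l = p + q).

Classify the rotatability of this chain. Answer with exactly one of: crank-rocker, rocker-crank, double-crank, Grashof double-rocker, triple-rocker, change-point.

lengths: ground=9, input=11, coupler=7, output=13
sorted: s=7 (shortest), l=13 (longest), p+q=20
s + l = 20 vs p + q = 20
s + l = p + q → change-point (collinear configuration reachable)

change-point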